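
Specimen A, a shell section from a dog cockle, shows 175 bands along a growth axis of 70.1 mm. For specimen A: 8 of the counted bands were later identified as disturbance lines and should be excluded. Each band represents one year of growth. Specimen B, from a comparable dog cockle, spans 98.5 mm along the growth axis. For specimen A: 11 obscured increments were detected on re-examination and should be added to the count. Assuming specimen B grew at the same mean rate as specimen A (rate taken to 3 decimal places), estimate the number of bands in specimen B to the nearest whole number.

250 bands

Specimen A: true band count = 175 − 8 + 11 = 178.
A: 70.1 mm over 178 years gives 70.1 / 178 ≈ 0.394 mm per year.
For B, 98.5 / 0.394 = 250.00 years ≈ 250 bands.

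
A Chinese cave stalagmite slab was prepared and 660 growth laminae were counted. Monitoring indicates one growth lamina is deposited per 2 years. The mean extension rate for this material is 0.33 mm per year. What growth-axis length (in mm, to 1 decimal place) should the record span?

At 2 years per growth lamina, 660 × 2 = 1320 years.
Predicted length = 0.33 mm/year × 1320 years = 435.6 mm.

435.6 mm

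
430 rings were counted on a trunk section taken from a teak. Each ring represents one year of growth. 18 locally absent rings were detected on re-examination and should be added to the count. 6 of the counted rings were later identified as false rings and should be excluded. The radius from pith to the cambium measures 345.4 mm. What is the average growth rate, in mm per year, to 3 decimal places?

After corrections the count is 430 − 6 + 18 = 442 rings.
Mean rate = 345.4 mm / 442 years ≈ 0.781 mm per year.

0.781 mm per year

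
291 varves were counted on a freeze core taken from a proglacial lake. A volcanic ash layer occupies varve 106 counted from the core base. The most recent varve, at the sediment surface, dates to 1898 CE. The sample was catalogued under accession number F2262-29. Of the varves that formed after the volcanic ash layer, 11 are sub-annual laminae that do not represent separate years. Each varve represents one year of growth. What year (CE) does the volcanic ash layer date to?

1724 CE

The volcanic ash layer sits at varve 106 from the core base, so 291 − 106 = 185 varves formed after it.
Excluding 11 false varves: 185 − 11 = 174.
1898 − 174 = 1724 CE.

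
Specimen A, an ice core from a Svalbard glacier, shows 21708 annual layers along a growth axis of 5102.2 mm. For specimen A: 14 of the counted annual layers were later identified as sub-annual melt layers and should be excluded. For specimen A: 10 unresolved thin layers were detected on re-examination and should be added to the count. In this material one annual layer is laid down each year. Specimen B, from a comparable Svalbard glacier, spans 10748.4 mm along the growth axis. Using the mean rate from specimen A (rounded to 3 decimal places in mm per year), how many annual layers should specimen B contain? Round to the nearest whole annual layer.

45738 annual layers

Specimen A: true annual layer count = 21708 − 14 + 10 = 21704.
A: Mean rate = 5102.2 mm / 21704 years ≈ 0.235 mm/yr.
For B, 10748.4 / 0.235 = 45737.87 years ≈ 45738 annual layers.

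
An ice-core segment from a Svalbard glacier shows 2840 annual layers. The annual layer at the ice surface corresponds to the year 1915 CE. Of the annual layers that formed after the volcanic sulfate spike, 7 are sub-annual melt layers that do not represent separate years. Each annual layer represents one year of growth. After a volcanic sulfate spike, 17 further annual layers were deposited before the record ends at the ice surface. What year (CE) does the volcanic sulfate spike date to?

1905 CE

There are 17 annual layers younger than the volcanic sulfate spike.
Removing the 7 false annual layers leaves 17 − 7 = 10 true annual layers beyond the volcanic sulfate spike.
Counting back 10 years from 1915 CE places the volcanic sulfate spike in 1915 − 10 = 1905 CE.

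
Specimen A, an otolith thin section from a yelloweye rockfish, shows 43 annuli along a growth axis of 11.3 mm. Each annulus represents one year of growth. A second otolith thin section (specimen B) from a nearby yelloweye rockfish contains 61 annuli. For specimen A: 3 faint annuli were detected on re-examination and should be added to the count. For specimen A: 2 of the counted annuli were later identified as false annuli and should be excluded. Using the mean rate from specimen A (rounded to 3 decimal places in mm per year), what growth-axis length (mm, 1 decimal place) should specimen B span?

Specimen A: after corrections the count is 43 − 2 + 3 = 44 annuli.
A: 11.3 mm over 44 years gives 11.3 / 44 ≈ 0.257 mm/year.
B's length ≈ 0.257 × 61 = 15.7 mm.

15.7 mm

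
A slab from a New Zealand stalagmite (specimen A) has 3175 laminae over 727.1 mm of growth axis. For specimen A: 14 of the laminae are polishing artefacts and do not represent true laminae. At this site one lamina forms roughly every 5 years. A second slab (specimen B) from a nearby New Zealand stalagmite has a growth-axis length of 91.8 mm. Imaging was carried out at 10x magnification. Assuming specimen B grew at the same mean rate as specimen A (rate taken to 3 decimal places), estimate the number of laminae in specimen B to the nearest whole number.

Specimen A: adjusted count: 3175 − 14 = 3161 laminae.
Specimen A: 3161 laminae at 5 years each span 3161 × 5 = 15805 years.
A: Mean rate = 727.1 mm / 15805 years ≈ 0.046 mm/yr.
Specimen B: 91.8 mm / 0.046 mm per year = 1995.65 years; at 5 years per lamina that is 1995.65 / 5 ≈ 399 laminae.

399 laminae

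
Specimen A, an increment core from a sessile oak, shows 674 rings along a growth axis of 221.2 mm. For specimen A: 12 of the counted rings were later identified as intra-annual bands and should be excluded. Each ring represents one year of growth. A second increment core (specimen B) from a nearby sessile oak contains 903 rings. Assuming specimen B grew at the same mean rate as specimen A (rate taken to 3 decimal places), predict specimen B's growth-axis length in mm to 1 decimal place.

301.6 mm

Specimen A: after corrections the count is 674 − 12 = 662 rings.
A: 221.2 mm over 662 years gives 221.2 / 662 ≈ 0.334 mm per year.
B's length ≈ 0.334 × 903 = 301.6 mm.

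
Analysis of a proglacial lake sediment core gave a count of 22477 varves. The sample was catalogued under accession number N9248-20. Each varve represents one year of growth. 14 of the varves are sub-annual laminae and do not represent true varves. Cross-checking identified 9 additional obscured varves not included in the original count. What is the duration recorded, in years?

True varve count = 22477 − 14 + 9 = 22472.
At one varve per year, that is 22472 years.

22472 yr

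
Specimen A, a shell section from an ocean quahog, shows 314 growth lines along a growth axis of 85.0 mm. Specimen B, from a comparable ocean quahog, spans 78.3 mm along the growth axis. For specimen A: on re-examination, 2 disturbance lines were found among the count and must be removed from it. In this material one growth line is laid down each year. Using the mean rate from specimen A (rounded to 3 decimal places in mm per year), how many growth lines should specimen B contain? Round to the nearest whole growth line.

Specimen A: after corrections the count is 314 − 2 = 312 growth lines.
A: Mean rate = 85.0 mm / 312 years ≈ 0.272 mm per year.
Specimen B: 78.3 mm / 0.272 mm per year = 287.87 years ≈ 288 growth lines.

288 growth lines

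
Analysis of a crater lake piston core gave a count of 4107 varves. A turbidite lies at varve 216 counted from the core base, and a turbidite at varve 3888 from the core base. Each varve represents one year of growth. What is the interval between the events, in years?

Separation: 3888 − 216 = 3672 varves.
That is 3672 years at one varve per year.

3672 yr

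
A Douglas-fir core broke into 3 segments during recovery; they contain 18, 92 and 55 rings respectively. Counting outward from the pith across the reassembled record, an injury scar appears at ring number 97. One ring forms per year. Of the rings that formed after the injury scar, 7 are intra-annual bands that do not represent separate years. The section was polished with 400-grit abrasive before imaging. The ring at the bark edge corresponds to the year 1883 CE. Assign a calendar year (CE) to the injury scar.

Total rings = 18 + 92 + 55 = 165.
165 − 97 = 68 rings lie beyond the injury scar toward the bark edge.
Excluding 7 false rings: 68 − 7 = 61.
Counting back 61 years from 1883 CE places the injury scar in 1883 − 61 = 1822 CE.

1822 CE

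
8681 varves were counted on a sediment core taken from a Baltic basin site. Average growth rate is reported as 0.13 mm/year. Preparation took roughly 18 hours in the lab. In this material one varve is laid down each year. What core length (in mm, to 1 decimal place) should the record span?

8681 years of growth are recorded.
8681 years at 0.13 mm/year gives 0.13 × 8681 = 1128.5 mm.

1128.5 mm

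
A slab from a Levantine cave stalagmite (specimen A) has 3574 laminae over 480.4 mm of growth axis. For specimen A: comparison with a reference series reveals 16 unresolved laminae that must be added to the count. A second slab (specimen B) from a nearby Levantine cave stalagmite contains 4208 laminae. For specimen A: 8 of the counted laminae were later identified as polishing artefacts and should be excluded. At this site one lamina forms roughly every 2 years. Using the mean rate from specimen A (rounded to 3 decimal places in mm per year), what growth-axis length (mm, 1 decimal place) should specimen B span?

Specimen A: true lamina count = 3574 − 8 + 16 = 3582.
Specimen A: multiplying by 2 years per lamina: 3582 × 2 = 7164 years.
A: 480.4 mm over 7164 years gives 480.4 / 7164 ≈ 0.067 mm/yr.
Specimen B: at 2 years per lamina, 4208 × 2 = 8416 years. For B, 0.067 mm/year × 8416 years = 563.9 mm.

563.9 mm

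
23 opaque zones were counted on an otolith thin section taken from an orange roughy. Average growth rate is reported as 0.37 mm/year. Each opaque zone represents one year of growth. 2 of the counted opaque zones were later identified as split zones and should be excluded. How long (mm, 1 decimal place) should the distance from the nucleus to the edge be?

7.8 mm

Adjusted count: 23 − 2 = 21 opaque zones.
Predicted length = 0.37 mm/year × 21 years = 7.8 mm.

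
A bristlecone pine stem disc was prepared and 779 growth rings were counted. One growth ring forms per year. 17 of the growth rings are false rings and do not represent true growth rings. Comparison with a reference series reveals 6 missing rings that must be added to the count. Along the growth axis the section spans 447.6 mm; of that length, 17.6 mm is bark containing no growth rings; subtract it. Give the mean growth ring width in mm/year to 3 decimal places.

0.560 mm/year

Correcting the raw count gives 779 − 17 + 6 = 768 true growth rings.
The growth record spans 447.6 − 17.6 = 430.0 mm.
Extension rate ≈ 430.0 / 768 = 0.560 mm/year.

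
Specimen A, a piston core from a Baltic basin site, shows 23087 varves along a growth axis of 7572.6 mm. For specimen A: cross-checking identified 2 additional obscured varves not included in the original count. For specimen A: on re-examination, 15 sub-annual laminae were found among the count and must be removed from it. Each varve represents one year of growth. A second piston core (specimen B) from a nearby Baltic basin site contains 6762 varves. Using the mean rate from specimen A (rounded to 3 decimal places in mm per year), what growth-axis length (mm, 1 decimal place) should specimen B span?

Specimen A: adjusted count: 23087 − 15 + 2 = 23074 varves.
A: Extension rate ≈ 7572.6 / 23074 = 0.328 mm/year.
Length of B = 0.328 × 6762 = 2217.9 mm.

2217.9 mm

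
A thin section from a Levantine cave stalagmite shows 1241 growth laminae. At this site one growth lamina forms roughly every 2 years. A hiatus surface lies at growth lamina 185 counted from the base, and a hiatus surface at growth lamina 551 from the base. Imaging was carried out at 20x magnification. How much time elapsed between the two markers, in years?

732 years

Separation: 551 − 185 = 366 growth laminae.
Multiplying by 2 years per growth lamina: 366 × 2 = 732 years.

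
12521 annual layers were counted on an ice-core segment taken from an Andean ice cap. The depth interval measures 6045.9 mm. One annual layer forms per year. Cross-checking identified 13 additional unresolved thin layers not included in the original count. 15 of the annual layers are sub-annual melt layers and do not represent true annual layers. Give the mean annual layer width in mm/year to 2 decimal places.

Adjusted count: 12521 − 15 + 13 = 12519 annual layers.
Extension rate ≈ 6045.9 / 12519 = 0.48 mm/year.

0.48 mm/year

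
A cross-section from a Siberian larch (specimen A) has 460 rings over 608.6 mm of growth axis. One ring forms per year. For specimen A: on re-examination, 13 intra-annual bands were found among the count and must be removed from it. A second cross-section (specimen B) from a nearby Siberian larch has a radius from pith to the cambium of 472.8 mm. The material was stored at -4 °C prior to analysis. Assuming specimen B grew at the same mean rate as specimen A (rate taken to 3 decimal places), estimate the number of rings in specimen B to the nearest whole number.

Specimen A: adjusted count: 460 − 13 = 447 rings.
A: Extension rate ≈ 608.6 / 447 = 1.362 mm/year.
For B, 472.8 / 1.362 = 347.14 years ≈ 347 rings.

347 rings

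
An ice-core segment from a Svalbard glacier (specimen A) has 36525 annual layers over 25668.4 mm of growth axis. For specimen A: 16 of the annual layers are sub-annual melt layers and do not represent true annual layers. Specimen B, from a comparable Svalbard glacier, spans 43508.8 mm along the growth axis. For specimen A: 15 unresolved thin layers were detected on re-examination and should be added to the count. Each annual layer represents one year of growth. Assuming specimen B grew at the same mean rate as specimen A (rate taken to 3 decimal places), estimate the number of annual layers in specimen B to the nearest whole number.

61890 annual layers

Specimen A: correcting the raw count gives 36525 − 16 + 15 = 36524 true annual layers.
A: 25668.4 mm over 36524 years gives 25668.4 / 36524 ≈ 0.703 mm/year.
For B, 43508.8 / 0.703 = 61890.18 years ≈ 61890 annual layers.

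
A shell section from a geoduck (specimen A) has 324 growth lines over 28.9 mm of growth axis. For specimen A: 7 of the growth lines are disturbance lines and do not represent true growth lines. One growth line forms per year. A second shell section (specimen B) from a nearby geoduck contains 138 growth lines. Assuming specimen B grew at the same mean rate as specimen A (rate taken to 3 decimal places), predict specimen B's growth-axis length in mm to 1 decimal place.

Specimen A: correcting the raw count gives 324 − 7 = 317 true growth lines.
A: Extension rate ≈ 28.9 / 317 = 0.091 mm/year.
Length of B = 0.091 × 138 = 12.6 mm.

12.6 mm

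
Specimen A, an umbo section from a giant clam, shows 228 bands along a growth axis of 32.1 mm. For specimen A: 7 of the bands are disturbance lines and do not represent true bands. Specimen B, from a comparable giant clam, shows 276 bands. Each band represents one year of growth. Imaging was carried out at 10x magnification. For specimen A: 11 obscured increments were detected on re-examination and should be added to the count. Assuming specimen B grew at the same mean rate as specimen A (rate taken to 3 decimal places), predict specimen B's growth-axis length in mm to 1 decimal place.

38.1 mm

Specimen A: adjusted count: 228 − 7 + 11 = 232 bands.
A: Mean rate = 32.1 mm / 232 years ≈ 0.138 mm per year.
For B, 0.138 mm/year × 276 years = 38.1 mm.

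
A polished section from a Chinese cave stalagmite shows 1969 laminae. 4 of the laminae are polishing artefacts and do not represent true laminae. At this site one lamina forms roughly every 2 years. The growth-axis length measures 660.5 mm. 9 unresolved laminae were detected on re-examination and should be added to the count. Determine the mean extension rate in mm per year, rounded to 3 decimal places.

0.167 mm per year

After corrections the count is 1969 − 4 + 9 = 1974 laminae.
Multiplying by 2 years per lamina: 1974 × 2 = 3948 years.
Mean rate = 660.5 mm / 3948 years ≈ 0.167 mm per year.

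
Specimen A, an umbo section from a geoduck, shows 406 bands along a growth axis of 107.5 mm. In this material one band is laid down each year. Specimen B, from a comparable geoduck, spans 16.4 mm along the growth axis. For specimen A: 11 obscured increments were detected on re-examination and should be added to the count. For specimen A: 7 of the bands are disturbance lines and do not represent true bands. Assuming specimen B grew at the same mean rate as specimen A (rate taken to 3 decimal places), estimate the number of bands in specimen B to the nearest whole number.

63 bands

Specimen A: correcting the raw count gives 406 − 7 + 11 = 410 true bands.
A: Extension rate ≈ 107.5 / 410 = 0.262 mm per year.
B spans 16.4 / 0.262 = 62.60 years ≈ 63 bands.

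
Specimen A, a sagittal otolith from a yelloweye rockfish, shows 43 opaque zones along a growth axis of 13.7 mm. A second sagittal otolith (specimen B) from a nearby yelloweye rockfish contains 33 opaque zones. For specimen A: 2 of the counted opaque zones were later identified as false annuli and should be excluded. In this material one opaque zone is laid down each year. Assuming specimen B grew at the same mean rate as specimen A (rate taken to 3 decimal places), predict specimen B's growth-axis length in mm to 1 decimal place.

11.0 mm

Specimen A: after corrections the count is 43 − 2 = 41 opaque zones.
A: Extension rate ≈ 13.7 / 41 = 0.334 mm per year.
Length of B = 0.334 × 33 = 11.0 mm.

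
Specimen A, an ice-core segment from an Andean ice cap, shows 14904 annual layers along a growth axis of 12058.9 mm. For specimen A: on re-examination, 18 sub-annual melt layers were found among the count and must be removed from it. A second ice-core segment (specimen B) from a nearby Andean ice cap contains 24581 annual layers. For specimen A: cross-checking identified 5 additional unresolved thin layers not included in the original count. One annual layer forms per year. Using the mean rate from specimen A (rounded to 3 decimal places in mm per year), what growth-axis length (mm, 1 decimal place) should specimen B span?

19910.6 mm

Specimen A: correcting the raw count gives 14904 − 18 + 5 = 14891 true annual layers.
A: Extension rate ≈ 12058.9 / 14891 = 0.810 mm per year.
For B, 0.810 mm/year × 24581 years = 19910.6 mm.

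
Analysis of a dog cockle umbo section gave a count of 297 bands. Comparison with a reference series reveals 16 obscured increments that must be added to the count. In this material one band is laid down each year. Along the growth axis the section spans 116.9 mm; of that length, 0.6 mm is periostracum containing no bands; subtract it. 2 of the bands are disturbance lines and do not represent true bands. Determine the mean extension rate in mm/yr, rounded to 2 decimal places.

0.37 mm/yr

After corrections the count is 297 − 2 + 16 = 311 bands.
The growth record spans 116.9 − 0.6 = 116.3 mm.
Mean rate = 116.3 mm / 311 years ≈ 0.37 mm/yr.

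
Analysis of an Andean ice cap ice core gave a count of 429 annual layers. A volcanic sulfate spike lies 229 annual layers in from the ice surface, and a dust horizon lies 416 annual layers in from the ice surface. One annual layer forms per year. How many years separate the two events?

The two markers are separated by 416 − 229 = 187 annual layers.
At one annual layer per year, 187 years elapsed between them.

187 years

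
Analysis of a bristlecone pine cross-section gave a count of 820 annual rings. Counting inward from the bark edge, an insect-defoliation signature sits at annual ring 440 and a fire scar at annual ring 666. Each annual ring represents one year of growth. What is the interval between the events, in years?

Separation: 666 − 440 = 226 annual rings.
That is 226 years at one annual ring per year.

226 yr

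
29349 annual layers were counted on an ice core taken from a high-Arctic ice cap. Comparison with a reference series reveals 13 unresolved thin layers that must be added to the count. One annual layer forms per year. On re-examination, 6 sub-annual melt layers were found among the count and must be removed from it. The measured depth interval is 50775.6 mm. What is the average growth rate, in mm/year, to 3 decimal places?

Correcting the raw count gives 29349 − 6 + 13 = 29356 true annual layers.
Extension rate ≈ 50775.6 / 29356 = 1.730 mm/year.

1.730 mm/year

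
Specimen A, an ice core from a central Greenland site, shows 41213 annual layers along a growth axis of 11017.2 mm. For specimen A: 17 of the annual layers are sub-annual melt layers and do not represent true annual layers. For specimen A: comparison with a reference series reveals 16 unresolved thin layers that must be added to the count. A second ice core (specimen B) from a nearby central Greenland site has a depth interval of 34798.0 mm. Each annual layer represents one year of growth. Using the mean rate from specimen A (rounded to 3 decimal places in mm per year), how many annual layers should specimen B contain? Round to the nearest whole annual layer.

Specimen A: correcting the raw count gives 41213 − 17 + 16 = 41212 true annual layers.
A: Mean rate = 11017.2 mm / 41212 years ≈ 0.267 mm/year.
Specimen B: 34798.0 mm / 0.267 mm per year = 130329.59 years ≈ 130330 annual layers.

130330 annual layers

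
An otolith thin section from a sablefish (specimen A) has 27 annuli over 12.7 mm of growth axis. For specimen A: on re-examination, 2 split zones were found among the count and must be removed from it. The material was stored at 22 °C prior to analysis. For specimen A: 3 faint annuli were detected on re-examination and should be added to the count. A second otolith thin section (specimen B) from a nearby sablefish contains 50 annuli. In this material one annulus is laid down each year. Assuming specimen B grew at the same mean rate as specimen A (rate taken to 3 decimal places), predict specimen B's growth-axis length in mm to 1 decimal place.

22.7 mm

Specimen A: true annulus count = 27 − 2 + 3 = 28.
A: Mean rate = 12.7 mm / 28 years ≈ 0.454 mm/year.
For B, 0.454 mm/year × 50 years = 22.7 mm.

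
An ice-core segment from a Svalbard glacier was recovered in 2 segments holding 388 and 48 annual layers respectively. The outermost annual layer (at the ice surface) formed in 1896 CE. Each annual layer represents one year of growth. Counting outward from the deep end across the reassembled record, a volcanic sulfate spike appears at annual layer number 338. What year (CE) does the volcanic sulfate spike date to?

Total annual layers = 388 + 48 = 436.
The volcanic sulfate spike sits at annual layer 338 from the deep end, so 436 − 338 = 98 annual layers formed after it.
Counting back 98 years from 1896 CE places the volcanic sulfate spike in 1896 − 98 = 1798 CE.

1798 CE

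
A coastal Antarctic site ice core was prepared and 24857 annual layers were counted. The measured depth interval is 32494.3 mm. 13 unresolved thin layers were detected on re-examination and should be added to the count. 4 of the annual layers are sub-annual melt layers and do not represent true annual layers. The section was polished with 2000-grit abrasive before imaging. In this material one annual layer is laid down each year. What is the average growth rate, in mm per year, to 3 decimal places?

Correcting the raw count gives 24857 − 4 + 13 = 24866 true annual layers.
Mean rate = 32494.3 mm / 24866 years ≈ 1.307 mm per year.

1.307 mm per year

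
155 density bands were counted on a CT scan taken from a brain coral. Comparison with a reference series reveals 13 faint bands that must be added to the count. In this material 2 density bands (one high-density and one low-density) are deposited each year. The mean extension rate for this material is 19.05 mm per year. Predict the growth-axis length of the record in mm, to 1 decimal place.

Correcting the raw count gives 155 + 13 = 168 true density bands.
168 density bands at 2 per year is 168 / 2 = 84 years.
Predicted length = 19.05 mm/year × 84 years = 1600.2 mm.

1600.2 mm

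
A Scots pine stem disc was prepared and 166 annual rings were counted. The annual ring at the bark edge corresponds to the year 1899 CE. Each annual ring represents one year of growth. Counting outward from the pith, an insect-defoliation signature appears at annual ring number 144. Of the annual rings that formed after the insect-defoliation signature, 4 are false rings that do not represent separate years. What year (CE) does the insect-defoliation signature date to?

1881 CE

Between annual ring 144 and the bark edge there are 166 − 144 = 22 annual rings.
22 − 4 false = 18 true annual rings after the insect-defoliation signature.
1899 − 18 = 1881 CE.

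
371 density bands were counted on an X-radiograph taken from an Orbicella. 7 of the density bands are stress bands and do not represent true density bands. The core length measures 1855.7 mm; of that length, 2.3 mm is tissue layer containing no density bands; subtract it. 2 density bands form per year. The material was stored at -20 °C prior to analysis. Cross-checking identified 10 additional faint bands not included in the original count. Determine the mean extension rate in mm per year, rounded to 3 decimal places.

Correcting the raw count gives 371 − 7 + 10 = 374 true density bands.
With 2 density bands per year, 374 / 2 = 187 years.
Removing the 2.3 mm offcut leaves 1855.7 − 2.3 = 1853.4 mm.
Mean rate = 1853.4 mm / 187 years ≈ 9.911 mm per year.

9.911 mm per year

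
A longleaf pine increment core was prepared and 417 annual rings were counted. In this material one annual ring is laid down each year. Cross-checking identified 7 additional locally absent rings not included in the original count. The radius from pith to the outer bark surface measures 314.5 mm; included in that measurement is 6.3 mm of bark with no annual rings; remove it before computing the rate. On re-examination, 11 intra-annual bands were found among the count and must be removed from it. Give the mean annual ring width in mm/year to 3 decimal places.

True annual ring count = 417 − 11 + 7 = 413.
Net length = 314.5 − 6.3 = 308.2 mm.
Mean rate = 308.2 mm / 413 years ≈ 0.746 mm/year.

0.746 mm/year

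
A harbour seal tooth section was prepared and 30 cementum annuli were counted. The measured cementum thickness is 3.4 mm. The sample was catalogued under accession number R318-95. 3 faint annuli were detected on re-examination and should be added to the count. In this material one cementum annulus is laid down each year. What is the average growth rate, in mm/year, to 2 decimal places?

True cementum annulus count = 30 + 3 = 33.
3.4 mm over 33 years gives 3.4 / 33 ≈ 0.10 mm/year.

0.10 mm/year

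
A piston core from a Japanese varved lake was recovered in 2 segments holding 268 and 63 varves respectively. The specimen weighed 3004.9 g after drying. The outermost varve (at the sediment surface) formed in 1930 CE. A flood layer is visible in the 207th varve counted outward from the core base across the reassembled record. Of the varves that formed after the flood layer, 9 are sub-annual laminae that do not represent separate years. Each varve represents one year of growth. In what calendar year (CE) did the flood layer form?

Total varves = 268 + 63 = 331.
Between varve 207 and the sediment surface there are 331 − 207 = 124 varves.
Removing the 9 false varves leaves 124 − 9 = 115 true varves beyond the flood layer.
Counting back 115 years from 1930 CE places the flood layer in 1930 − 115 = 1815 CE.

1815 CE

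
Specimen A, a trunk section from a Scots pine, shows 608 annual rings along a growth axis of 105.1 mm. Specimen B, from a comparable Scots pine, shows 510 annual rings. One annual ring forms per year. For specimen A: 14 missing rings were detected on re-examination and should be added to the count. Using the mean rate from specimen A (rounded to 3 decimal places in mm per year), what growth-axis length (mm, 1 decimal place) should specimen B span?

86.2 mm

Specimen A: true annual ring count = 608 + 14 = 622.
A: Mean rate = 105.1 mm / 622 years ≈ 0.169 mm/year.
Length of B = 0.169 × 510 = 86.2 mm.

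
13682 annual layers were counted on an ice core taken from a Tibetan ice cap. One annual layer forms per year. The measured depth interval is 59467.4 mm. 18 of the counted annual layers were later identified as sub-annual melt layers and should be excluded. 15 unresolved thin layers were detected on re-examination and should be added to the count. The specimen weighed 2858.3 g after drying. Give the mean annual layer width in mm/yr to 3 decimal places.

4.347 mm/yr

True annual layer count = 13682 − 18 + 15 = 13679.
Mean rate = 59467.4 mm / 13679 years ≈ 4.347 mm/yr.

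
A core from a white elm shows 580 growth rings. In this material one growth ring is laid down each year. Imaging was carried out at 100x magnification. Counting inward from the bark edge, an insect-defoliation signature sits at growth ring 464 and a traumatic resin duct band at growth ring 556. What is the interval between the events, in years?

92 years

Separation: 556 − 464 = 92 growth rings.
At one growth ring per year, 92 years elapsed between them.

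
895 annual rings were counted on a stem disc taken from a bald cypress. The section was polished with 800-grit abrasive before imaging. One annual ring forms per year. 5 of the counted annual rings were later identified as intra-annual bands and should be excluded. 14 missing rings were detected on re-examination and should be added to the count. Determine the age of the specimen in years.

True annual ring count = 895 − 5 + 14 = 904.
With a one-to-one annual ring periodicity this is 904 years.

904 years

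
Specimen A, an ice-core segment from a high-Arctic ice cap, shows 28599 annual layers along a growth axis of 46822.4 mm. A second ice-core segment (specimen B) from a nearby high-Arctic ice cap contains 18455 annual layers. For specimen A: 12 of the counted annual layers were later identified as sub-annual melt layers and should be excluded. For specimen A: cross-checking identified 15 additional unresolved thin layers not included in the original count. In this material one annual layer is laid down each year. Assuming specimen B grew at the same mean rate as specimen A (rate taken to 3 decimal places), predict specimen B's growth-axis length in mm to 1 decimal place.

30210.8 mm

Specimen A: true annual layer count = 28599 − 12 + 15 = 28602.
A: Extension rate ≈ 46822.4 / 28602 = 1.637 mm/year.
B's length ≈ 1.637 × 18455 = 30210.8 mm.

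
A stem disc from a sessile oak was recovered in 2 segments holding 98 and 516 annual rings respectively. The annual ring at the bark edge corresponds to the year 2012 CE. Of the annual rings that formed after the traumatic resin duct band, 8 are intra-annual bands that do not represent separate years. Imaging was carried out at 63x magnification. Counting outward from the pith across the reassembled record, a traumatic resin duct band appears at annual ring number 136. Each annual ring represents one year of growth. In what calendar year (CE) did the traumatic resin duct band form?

1542 CE

Total annual rings = 98 + 516 = 614.
The traumatic resin duct band sits at annual ring 136 from the pith, so 614 − 136 = 478 annual rings formed after it.
Removing the 8 false annual rings leaves 478 − 8 = 470 true annual rings beyond the traumatic resin duct band.
The annual ring at the bark edge is 2012 CE, so the traumatic resin duct band dates to 2012 − 470 = 1542 CE.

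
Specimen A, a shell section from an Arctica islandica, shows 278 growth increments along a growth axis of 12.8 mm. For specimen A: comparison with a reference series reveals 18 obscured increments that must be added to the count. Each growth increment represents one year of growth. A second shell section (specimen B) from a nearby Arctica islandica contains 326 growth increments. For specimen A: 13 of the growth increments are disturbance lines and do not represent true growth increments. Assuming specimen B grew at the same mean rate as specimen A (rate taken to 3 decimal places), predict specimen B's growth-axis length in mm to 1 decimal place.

14.7 mm

Specimen A: after corrections the count is 278 − 13 + 18 = 283 growth increments.
A: Mean rate = 12.8 mm / 283 years ≈ 0.045 mm/year.
Length of B = 0.045 × 326 = 14.7 mm.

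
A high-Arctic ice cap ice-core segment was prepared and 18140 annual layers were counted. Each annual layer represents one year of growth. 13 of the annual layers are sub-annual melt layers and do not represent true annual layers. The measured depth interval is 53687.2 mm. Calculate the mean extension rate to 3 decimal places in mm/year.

Correcting the raw count gives 18140 − 13 = 18127 true annual layers.
Mean rate = 53687.2 mm / 18127 years ≈ 2.962 mm/year.

2.962 mm/year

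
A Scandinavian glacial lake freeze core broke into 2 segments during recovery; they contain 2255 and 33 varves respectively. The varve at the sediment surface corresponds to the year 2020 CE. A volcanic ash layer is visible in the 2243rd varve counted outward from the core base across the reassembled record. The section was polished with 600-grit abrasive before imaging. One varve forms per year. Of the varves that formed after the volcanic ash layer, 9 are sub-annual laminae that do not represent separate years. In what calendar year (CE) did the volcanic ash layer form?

1984 CE

Total varves = 2255 + 33 = 2288.
Between varve 2243 and the sediment surface there are 2288 − 2243 = 45 varves.
45 − 9 false = 36 true varves after the volcanic ash layer.
2020 − 36 = 1984 CE.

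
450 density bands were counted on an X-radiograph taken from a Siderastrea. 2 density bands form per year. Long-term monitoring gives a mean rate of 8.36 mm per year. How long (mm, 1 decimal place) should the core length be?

1881.0 mm

Dividing by 2 density bands per year: 450 / 2 = 225 years.
Length ≈ 8.36 × 225 = 1881.0 mm.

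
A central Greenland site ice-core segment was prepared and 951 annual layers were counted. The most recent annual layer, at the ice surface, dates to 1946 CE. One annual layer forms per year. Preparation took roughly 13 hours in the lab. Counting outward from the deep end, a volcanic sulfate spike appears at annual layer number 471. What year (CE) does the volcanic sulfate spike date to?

1466 CE

The volcanic sulfate spike sits at annual layer 471 from the deep end, so 951 − 471 = 480 annual layers formed after it.
Counting back 480 years from 1946 CE places the volcanic sulfate spike in 1946 − 480 = 1466 CE.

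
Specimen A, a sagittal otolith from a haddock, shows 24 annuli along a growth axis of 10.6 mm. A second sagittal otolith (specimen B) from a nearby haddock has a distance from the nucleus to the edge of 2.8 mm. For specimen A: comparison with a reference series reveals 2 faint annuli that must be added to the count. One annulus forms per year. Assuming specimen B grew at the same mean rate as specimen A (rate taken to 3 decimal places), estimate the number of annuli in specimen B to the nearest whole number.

Specimen A: true annulus count = 24 + 2 = 26.
A: Extension rate ≈ 10.6 / 26 = 0.408 mm/year.
Specimen B: 2.8 mm / 0.408 mm per year = 6.86 years ≈ 7 annuli.

7 annuli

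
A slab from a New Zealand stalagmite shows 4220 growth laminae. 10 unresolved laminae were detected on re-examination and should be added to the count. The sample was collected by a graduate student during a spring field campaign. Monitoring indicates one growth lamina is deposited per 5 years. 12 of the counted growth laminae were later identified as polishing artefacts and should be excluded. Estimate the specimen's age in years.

After corrections the count is 4220 − 12 + 10 = 4218 growth laminae.
Multiplying by 5 years per growth lamina: 4218 × 5 = 21090 years.

21090 years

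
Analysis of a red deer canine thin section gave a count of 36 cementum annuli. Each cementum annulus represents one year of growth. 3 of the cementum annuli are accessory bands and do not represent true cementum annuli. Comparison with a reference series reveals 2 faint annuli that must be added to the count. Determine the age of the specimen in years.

35 years

True cementum annulus count = 36 − 3 + 2 = 35.
At one cementum annulus per year, that is 35 years.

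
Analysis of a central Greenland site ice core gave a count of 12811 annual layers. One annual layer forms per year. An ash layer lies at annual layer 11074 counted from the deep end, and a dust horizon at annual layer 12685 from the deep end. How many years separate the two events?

1611 years

12685 − 11074 = 1611 annual layers lie between the two events.
One annual layer per year makes the interval 1611 years.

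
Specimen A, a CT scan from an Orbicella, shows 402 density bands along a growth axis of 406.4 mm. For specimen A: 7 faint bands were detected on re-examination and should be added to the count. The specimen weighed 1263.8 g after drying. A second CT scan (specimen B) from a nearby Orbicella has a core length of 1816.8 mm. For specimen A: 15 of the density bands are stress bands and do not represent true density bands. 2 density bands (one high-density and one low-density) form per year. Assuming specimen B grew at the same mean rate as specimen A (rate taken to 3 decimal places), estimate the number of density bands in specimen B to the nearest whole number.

Specimen A: correcting the raw count gives 402 − 15 + 7 = 394 true density bands.
Specimen A: 394 density bands at 2 per year is 394 / 2 = 197 years.
A: Mean rate = 406.4 mm / 197 years ≈ 2.063 mm per year.
B spans 1816.8 / 2.063 = 880.66 years; at 2 density bands per year that is 880.66 × 2 ≈ 1761 density bands.

1761 density bands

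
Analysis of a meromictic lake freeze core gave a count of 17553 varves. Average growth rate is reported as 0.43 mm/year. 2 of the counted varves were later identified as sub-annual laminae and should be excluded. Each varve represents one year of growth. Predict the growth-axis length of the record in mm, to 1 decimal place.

After corrections the count is 17553 − 2 = 17551 varves.
Predicted length = 0.43 mm/year × 17551 years = 7546.9 mm.

7546.9 mm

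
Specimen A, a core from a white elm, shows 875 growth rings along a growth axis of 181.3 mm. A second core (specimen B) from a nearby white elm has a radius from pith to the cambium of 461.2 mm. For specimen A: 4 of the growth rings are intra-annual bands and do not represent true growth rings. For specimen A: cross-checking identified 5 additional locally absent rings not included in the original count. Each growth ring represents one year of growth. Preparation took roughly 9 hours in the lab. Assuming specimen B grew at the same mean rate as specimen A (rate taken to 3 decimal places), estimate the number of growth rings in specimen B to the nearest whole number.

2228 growth rings

Specimen A: adjusted count: 875 − 4 + 5 = 876 growth rings.
A: 181.3 mm over 876 years gives 181.3 / 876 ≈ 0.207 mm per year.
B spans 461.2 / 0.207 = 2228.02 years ≈ 2228 growth rings.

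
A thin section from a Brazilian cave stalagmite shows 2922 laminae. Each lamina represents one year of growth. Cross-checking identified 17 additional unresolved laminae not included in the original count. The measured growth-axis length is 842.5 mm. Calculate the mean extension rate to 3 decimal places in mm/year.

0.287 mm/year

Correcting the raw count gives 2922 + 17 = 2939 true laminae.
Mean rate = 842.5 mm / 2939 years ≈ 0.287 mm/year.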